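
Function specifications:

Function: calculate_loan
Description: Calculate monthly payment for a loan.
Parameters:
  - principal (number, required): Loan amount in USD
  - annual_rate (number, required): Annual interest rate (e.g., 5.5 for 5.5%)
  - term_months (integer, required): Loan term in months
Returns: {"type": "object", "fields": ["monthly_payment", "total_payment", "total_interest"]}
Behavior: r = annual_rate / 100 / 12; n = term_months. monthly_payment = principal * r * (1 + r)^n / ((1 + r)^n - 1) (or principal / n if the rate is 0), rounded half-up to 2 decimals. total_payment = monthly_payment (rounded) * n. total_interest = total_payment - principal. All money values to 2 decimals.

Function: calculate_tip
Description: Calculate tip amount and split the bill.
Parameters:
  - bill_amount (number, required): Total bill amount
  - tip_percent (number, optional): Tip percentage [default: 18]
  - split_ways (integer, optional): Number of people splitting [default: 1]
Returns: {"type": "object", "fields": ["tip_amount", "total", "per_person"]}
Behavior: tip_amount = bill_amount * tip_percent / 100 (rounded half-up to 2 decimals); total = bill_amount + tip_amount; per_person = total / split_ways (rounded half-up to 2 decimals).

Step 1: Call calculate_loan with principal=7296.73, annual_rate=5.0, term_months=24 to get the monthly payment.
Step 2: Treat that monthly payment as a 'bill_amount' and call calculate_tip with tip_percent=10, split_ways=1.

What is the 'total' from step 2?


Step 1: calculate_loan(principal=7296.73, annual_rate=5.0, term_months=24)
  r = 5.0 / 100 / 12 = 0.004166666667 (keep full precision)
  (1 + r)^24 = 1.10494134
  monthly_payment = 7296.73 * 0.004166666667 * 1.10494134 / (1.10494134 - 1) = 320.117686 -> 320.12
  total_payment = 320.12 * 24 = 7682.88
  total_interest = 7682.88 - 7296.73 = 386.15
  -> monthly_payment = 320.12
Step 2: calculate_tip(bill_amount=320.12, tip_percent=10, split_ways=1)
  tip_amount = 320.12 * 10/100 = 32.012 -> 32.01
  total = 320.12 + 32.01 = 352.13
  per_person = 352.13 / 1 = 352.13 -> 352.13
  -> total = 352.13
$352.13


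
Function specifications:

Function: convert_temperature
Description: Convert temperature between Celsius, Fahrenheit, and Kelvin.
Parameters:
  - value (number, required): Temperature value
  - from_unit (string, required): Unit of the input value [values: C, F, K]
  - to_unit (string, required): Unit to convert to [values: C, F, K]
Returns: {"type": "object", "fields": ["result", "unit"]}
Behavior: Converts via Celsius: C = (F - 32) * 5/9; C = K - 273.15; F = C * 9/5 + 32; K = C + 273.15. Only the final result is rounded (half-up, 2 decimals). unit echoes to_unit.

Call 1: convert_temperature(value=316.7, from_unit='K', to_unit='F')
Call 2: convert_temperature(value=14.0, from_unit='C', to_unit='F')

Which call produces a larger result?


Call 1:
  To C: 316.7 - 273.15 = 43.55
  To F: 43.55 * 9/5 + 32 = 110.39
  Round to 2 decimals: 110.39
  -> 110.39 F
Call 2:
  Input already in C: 14
  To F: 14 * 9/5 + 32 = 57.2
  Round to 2 decimals: 57.2
  -> 57.2 F
Call 1 (110.39 F)


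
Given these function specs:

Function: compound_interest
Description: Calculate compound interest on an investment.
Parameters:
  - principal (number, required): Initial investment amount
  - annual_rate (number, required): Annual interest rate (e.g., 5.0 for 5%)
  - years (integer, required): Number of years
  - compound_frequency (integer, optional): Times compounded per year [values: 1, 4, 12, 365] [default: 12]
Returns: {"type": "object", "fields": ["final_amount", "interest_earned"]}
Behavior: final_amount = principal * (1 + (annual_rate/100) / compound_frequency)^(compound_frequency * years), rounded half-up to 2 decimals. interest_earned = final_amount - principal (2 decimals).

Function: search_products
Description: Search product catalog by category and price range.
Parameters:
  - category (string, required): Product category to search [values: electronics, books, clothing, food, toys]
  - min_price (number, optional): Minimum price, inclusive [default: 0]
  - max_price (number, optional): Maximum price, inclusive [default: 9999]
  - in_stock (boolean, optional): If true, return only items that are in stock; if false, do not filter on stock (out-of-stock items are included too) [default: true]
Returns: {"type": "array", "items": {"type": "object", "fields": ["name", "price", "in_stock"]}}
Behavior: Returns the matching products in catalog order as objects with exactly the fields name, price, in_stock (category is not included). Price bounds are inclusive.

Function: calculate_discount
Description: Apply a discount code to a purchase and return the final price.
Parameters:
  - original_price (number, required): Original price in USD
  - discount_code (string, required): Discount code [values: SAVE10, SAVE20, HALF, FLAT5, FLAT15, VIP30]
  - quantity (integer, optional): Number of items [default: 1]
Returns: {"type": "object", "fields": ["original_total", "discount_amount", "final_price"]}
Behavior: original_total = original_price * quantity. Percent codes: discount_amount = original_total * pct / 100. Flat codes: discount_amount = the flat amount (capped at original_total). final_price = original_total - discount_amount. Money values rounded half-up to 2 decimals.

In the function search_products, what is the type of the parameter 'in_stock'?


The search_products spec declares:
  - in_stock (boolean, optional): If true, return only items that are in stock; if false, do not filter on stock (out-of-stock items are included too) [default: true]
Type:
boolean


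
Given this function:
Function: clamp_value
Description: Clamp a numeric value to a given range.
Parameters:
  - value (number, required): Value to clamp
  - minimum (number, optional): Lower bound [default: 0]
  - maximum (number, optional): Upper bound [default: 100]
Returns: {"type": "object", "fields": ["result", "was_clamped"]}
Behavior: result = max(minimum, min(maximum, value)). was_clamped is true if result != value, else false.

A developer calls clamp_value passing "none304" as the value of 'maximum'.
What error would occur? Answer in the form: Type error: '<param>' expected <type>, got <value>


Spec: 'maximum' is declared as number; "none304" is a string.
Type error: 'maximum' expected number, got "none304"


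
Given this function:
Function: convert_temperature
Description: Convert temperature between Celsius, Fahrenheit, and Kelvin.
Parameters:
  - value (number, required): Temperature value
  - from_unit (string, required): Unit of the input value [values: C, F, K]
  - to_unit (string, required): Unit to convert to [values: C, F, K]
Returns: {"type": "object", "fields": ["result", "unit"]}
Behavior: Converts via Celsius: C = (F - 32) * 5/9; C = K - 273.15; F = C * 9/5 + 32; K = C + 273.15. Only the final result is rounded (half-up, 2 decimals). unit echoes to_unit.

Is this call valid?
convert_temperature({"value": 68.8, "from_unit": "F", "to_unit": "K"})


Checking all required parameters present and types match... All valid.
Valid


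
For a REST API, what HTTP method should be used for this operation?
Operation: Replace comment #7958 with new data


GET = read, POST = create, PUT = update/replace, DELETE = remove
This operation is an update/replace.
PUT


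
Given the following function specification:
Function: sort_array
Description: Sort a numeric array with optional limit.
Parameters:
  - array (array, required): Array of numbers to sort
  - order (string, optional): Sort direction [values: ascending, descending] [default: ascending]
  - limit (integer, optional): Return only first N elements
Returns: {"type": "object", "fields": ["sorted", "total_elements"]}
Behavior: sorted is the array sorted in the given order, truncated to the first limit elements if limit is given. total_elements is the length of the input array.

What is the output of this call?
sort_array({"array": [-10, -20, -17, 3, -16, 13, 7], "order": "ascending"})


sorted ascending: [-20, -17, -16, -10, 3, 7, 13]
total_elements = len(input) = 7
Output:
{"sorted": [-20, -17, -16, -10, 3, 7, 13], "total_elements": 7}


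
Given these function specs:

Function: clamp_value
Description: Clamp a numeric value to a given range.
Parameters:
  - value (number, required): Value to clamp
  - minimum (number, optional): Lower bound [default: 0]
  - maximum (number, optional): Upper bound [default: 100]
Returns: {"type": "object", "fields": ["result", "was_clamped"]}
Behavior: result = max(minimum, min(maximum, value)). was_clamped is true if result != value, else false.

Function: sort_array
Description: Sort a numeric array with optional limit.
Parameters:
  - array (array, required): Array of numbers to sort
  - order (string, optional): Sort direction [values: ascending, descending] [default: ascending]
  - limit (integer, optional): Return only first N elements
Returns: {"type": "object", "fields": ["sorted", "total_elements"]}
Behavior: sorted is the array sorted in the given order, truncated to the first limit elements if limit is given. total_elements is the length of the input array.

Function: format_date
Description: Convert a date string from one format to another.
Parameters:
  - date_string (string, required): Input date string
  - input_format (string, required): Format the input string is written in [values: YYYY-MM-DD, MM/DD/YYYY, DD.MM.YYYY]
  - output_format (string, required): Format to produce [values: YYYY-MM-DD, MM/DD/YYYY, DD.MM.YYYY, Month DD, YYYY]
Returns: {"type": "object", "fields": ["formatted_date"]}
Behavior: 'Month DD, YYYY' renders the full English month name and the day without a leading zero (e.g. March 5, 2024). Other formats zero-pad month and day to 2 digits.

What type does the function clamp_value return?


The clamp_value spec declares Returns: {"type": "object", "fields": ["result", "was_clamped"]}
Type:
object


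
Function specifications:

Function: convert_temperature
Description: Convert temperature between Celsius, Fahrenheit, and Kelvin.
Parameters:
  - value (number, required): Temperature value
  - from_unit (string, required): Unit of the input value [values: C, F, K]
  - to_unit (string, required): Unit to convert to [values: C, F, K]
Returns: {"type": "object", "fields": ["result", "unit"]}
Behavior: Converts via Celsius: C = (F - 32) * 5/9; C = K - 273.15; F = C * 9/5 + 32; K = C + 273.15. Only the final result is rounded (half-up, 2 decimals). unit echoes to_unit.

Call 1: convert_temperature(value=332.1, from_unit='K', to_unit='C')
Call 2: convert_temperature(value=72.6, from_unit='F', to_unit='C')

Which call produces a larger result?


Call 1:
  To C: 332.1 - 273.15 = 58.95
  Target is C: 58.95
  Round to 2 decimals: 58.95
  -> 58.95 C
Call 2:
  To C: (72.6 - 32) * 5/9 = 22.555556
  Target is C: 22.555556
  Round to 2 decimals: 22.56
  -> 22.56 C
Call 1 (58.95 C)


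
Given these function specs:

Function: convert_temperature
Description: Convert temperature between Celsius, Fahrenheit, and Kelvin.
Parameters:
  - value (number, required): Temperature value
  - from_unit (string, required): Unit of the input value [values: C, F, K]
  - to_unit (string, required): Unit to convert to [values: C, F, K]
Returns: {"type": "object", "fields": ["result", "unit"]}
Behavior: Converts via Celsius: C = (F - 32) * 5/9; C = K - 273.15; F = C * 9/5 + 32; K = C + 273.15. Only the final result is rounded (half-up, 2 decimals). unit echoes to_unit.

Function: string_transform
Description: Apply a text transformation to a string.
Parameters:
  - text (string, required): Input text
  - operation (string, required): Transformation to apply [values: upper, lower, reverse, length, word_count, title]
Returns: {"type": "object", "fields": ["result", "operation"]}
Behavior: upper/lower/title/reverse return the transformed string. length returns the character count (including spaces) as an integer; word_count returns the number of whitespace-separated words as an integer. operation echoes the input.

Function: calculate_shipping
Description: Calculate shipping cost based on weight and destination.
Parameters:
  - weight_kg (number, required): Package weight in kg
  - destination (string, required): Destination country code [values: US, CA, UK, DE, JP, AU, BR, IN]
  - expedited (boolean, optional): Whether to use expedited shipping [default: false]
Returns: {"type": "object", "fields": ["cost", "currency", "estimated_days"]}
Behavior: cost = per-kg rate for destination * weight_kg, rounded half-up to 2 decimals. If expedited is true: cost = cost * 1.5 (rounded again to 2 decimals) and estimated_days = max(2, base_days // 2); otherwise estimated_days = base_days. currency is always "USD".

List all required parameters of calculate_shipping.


Parameters of calculate_shipping and their required/optional flag:
  weight_kg: required
  destination: required
  expedited: optional
destination, weight_kg


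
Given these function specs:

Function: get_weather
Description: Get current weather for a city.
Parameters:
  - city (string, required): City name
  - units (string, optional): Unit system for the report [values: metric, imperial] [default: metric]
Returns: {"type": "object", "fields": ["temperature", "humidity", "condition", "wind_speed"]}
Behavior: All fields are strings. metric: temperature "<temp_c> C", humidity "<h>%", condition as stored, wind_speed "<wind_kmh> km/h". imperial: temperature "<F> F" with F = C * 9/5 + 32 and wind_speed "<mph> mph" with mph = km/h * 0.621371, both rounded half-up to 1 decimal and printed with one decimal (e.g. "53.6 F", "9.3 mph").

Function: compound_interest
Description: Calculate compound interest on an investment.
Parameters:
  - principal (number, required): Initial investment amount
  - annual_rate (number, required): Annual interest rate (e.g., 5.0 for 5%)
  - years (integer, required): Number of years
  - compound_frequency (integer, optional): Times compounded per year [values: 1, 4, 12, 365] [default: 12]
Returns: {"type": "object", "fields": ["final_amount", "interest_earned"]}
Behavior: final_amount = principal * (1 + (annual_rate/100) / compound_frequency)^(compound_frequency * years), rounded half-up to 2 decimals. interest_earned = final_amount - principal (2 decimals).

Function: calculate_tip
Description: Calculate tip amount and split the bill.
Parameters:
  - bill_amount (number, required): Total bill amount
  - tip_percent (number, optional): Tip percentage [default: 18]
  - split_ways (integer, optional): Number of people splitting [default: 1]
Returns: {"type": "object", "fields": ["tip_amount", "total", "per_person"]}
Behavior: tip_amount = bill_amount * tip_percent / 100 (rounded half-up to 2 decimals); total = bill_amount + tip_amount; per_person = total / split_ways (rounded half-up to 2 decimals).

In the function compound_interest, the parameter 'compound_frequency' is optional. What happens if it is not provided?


The compound_interest spec declares:
  - compound_frequency (integer, optional): Times compounded per year [values: 1, 4, 12, 365] [default: 12]
It defaults to 12


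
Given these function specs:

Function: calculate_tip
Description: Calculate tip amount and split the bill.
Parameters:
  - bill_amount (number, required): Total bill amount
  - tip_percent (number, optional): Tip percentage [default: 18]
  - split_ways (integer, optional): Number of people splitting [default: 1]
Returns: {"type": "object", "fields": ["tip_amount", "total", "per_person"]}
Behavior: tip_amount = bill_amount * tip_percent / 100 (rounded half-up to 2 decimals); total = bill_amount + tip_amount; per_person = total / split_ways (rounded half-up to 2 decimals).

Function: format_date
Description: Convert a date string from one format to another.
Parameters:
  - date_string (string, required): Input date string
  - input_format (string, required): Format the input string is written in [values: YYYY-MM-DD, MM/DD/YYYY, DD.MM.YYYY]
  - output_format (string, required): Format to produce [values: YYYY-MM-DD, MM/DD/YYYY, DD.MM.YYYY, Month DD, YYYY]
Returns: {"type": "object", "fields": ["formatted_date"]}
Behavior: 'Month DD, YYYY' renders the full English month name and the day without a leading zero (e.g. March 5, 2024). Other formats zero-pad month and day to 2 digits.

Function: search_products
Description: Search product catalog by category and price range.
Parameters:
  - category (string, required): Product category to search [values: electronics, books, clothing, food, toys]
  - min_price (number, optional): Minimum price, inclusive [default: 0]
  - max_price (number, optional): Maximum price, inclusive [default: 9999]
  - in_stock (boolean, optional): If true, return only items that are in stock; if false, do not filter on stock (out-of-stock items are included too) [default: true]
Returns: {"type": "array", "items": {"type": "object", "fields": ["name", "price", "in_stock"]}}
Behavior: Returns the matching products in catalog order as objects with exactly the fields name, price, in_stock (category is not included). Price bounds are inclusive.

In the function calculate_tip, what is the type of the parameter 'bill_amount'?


The calculate_tip spec declares:
  - bill_amount (number, required): Total bill amount
Type:
number


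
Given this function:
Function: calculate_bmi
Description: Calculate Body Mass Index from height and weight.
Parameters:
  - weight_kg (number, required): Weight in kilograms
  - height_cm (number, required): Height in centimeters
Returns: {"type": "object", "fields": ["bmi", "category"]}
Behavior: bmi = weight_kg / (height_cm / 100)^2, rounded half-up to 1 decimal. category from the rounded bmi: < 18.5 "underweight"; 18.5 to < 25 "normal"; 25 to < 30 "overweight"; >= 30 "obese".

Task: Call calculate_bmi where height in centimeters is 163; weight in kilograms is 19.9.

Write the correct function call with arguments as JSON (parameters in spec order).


Mapping each described value to its parameter name:
  'Height in centimeters' -> height_cm = 163
  'Weight in kilograms' -> weight_kg = 19.9
calculate_bmi({"weight_kg": 19.9, "height_cm": 163})


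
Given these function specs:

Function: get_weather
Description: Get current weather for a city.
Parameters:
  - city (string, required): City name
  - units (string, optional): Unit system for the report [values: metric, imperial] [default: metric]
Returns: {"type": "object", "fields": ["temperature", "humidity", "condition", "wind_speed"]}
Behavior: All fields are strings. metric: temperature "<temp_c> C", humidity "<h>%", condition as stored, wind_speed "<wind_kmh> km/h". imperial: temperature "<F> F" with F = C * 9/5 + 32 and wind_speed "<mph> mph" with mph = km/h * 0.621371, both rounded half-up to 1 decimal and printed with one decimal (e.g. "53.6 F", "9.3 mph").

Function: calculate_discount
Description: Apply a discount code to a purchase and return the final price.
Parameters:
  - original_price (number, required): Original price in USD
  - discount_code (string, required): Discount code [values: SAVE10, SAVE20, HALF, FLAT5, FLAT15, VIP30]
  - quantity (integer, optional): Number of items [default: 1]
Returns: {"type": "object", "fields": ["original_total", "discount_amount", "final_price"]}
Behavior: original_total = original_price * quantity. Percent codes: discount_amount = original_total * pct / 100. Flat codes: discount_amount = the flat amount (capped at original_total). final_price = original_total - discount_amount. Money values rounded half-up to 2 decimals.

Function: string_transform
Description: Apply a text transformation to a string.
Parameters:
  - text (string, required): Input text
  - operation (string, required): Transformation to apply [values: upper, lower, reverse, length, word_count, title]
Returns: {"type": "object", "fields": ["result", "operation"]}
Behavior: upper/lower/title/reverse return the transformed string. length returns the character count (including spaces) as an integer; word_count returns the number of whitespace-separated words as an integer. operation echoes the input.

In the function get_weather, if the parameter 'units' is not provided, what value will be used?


The get_weather spec declares:
  - units (string, optional): Unit system for the report [values: metric, imperial] [default: metric]
Default:
metric


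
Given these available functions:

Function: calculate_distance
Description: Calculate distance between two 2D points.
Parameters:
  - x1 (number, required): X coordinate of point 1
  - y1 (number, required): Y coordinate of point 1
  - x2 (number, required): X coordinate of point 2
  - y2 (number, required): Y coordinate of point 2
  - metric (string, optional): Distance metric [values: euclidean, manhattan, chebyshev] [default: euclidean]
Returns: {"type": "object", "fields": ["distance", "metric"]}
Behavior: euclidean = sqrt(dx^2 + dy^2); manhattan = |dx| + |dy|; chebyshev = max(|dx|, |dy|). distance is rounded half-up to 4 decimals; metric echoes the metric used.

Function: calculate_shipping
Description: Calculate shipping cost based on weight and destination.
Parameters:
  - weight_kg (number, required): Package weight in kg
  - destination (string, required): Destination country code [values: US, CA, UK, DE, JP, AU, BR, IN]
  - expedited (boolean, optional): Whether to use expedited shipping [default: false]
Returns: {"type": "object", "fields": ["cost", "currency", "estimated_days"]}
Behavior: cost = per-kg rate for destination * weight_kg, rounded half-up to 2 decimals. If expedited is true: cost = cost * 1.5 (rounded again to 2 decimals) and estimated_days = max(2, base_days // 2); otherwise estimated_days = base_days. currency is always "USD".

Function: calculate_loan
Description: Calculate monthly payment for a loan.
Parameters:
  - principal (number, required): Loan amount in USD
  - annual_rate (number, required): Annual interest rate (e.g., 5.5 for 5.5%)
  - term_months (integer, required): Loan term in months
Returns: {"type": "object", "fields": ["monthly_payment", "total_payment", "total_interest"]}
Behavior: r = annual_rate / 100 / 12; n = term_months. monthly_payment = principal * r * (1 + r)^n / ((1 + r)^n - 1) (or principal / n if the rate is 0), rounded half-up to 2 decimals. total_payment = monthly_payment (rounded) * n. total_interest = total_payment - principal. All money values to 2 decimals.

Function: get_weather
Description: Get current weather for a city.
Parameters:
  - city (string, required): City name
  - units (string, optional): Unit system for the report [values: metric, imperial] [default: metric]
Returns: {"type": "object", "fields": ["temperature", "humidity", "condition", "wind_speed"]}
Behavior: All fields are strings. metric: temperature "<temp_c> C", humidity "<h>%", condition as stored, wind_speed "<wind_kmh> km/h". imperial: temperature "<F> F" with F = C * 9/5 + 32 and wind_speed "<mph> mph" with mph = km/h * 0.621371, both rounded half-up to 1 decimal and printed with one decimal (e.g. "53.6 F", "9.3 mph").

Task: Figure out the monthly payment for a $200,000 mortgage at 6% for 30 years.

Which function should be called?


The task needs a function whose description is: Calculate monthly payment for a loan.
calculate_loan


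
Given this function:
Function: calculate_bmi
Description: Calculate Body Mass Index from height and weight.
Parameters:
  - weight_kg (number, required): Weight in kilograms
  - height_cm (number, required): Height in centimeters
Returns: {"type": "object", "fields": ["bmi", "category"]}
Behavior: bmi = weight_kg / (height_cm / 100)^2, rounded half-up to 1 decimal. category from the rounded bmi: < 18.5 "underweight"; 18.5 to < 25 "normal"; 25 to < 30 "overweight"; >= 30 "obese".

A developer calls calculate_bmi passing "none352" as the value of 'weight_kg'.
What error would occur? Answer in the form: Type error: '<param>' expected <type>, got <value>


Spec: 'weight_kg' is declared as number; "none352" is a string.
Type error: 'weight_kg' expected number, got "none352"


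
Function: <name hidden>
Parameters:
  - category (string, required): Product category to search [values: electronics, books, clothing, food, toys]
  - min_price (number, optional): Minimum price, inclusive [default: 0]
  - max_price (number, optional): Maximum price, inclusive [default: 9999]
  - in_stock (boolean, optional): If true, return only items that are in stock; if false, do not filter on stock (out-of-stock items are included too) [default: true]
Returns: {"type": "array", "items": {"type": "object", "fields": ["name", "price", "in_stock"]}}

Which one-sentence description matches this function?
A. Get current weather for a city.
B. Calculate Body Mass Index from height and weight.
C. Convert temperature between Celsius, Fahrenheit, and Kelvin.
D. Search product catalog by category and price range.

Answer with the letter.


Parameters category, min_price, max_price, in_stock and return "array" fit: Search product catalog by category and price range.
D


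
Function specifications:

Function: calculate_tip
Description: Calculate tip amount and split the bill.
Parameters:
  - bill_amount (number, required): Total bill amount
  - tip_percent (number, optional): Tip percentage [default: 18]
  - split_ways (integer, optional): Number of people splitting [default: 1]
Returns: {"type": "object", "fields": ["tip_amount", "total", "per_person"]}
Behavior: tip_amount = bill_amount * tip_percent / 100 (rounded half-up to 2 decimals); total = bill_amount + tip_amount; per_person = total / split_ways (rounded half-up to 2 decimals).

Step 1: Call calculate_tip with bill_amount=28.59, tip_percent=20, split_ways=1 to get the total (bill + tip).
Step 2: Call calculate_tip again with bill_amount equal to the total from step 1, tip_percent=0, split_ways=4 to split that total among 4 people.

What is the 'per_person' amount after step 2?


Step 1: calculate_tip(bill_amount=28.59, tip_percent=20, split_ways=1)
  tip_amount = 28.59 * 20/100 = 5.718 -> 5.72
  total = 28.59 + 5.72 = 34.31
  per_person = 34.31 / 1 = 34.31 -> 34.31
  -> total = 34.31
Step 2: calculate_tip(bill_amount=34.31, tip_percent=0, split_ways=4)
  tip_amount = 34.31 * 0/100 = 0 -> 0.00
  total = 34.31 + 0.00 = 34.31
  per_person = 34.31 / 4 = 8.5775 -> 8.58
  -> per_person = 8.58
$8.58


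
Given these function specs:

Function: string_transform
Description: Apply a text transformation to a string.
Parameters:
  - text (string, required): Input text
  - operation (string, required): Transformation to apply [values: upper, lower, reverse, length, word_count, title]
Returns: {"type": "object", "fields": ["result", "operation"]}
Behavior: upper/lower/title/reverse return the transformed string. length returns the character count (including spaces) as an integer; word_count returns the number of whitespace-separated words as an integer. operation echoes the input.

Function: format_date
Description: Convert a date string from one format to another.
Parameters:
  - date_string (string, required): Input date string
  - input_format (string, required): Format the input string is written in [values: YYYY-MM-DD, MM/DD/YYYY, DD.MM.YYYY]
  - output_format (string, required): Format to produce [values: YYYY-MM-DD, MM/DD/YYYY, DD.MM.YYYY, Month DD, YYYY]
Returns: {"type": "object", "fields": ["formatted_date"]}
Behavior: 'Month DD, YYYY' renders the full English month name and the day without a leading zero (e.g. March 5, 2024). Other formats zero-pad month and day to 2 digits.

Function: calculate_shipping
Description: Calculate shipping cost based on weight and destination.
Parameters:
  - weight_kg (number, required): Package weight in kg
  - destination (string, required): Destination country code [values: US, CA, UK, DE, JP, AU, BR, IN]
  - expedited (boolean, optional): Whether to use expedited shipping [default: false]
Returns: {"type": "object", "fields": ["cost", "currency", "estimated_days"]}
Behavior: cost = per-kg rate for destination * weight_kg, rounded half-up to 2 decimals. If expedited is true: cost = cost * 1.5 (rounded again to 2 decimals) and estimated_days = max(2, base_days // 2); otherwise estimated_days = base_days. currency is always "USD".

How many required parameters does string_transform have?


Parameters of string_transform: text (required), operation (required)
Required count:
2


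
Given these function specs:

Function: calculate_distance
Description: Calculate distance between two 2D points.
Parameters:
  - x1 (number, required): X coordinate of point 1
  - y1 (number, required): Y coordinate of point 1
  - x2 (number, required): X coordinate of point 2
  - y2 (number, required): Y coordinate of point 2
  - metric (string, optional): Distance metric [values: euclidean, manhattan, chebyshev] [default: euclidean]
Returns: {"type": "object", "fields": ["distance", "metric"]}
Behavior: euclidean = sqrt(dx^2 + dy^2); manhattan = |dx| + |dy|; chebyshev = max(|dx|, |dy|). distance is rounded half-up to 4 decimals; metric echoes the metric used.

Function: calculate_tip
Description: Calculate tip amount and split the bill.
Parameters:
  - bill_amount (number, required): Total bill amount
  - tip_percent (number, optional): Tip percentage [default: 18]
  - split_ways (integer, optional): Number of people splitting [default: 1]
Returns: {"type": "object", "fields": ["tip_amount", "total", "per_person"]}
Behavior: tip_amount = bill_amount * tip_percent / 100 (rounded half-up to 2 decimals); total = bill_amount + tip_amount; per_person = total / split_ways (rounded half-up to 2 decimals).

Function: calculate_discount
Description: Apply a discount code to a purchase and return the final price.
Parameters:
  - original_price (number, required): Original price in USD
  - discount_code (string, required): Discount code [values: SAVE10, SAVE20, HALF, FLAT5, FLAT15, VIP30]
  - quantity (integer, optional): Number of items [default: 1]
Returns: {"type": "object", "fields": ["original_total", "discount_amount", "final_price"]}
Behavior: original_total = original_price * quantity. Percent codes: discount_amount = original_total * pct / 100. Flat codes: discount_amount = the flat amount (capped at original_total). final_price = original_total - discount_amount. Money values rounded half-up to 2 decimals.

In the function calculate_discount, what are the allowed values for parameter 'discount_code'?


The calculate_discount spec declares:
  - discount_code (string, required): Discount code [values: SAVE10, SAVE20, HALF, FLAT5, FLAT15, VIP30]
Allowed values:
SAVE10, SAVE20, HALF, FLAT5, FLAT15, VIP30


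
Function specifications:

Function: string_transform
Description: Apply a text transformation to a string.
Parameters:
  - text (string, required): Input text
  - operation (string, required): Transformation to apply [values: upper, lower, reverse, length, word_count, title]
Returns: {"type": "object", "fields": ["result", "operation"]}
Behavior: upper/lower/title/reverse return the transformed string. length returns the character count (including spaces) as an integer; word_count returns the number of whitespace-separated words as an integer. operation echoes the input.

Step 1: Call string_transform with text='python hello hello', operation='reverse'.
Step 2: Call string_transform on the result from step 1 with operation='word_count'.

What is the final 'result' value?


Step 1: string_transform(text='python hello hello', operation='reverse')
  -> result = 'olleh olleh nohtyp'
Step 2: string_transform(text='olleh olleh nohtyp', operation='word_count')
  words: olleh, olleh, nohtyp -> 3
  -> result = 3
3


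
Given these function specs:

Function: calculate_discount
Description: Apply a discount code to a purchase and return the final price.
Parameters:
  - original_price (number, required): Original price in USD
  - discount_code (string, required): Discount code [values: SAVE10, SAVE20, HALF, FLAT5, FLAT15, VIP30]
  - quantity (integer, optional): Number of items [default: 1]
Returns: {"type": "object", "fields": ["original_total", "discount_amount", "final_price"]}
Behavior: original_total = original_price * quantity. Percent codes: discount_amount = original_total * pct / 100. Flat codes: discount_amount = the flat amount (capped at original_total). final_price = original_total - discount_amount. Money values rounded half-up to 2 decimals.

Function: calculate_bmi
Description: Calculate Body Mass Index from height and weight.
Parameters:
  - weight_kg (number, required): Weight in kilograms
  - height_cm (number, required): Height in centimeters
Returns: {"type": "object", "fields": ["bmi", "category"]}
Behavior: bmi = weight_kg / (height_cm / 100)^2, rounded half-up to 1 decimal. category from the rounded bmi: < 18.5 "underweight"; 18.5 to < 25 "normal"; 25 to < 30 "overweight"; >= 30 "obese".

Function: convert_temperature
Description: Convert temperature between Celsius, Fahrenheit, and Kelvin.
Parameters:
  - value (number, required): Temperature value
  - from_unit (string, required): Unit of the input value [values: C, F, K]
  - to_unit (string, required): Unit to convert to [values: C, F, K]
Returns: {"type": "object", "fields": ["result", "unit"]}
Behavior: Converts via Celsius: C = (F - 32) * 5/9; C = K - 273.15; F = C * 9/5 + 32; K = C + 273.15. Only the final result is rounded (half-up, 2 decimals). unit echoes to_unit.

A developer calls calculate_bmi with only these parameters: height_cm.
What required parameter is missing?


Required parameters: weight_kg, height_cm
Provided: height_cm
Missing: weight_kg
weight_kg


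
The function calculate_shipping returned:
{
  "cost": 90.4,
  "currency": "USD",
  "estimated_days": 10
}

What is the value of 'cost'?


90.4


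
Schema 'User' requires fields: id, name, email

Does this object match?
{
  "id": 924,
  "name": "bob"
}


Checking required fields...
Missing: email
Invalid - missing required field 'email'


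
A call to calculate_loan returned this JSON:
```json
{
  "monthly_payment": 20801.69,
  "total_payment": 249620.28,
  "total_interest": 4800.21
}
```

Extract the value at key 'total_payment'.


249620.28


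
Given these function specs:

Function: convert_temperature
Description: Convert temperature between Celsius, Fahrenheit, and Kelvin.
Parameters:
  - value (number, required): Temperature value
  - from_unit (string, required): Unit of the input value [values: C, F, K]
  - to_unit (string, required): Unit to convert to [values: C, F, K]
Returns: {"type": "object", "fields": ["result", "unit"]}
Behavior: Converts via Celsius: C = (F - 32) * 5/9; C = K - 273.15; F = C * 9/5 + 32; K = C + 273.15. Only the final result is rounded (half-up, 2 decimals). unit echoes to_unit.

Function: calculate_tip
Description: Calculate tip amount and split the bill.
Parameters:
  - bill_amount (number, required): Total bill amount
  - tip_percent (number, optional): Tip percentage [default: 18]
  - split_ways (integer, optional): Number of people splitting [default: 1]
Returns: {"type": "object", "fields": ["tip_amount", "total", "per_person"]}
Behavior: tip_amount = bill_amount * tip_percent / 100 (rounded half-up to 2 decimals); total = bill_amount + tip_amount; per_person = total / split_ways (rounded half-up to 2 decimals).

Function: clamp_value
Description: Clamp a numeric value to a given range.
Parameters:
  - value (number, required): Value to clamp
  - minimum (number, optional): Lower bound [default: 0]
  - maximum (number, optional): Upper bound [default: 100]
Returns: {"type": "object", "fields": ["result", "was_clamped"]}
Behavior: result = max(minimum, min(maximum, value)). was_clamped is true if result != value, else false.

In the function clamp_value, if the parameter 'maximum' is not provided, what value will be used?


The clamp_value spec declares:
  - maximum (number, optional): Upper bound [default: 100]
Default:
100


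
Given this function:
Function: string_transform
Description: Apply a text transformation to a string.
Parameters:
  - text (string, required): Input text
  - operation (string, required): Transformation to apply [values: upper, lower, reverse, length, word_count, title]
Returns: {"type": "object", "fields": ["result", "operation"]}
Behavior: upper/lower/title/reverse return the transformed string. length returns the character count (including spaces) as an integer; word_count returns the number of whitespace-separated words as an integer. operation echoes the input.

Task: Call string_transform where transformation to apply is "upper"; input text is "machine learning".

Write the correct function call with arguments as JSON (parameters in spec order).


Mapping each described value to its parameter name:
  'Transformation to apply' -> operation = "upper"
  'Input text' -> text = "machine learning"
string_transform({"text": "machine learning", "operation": "upper"})


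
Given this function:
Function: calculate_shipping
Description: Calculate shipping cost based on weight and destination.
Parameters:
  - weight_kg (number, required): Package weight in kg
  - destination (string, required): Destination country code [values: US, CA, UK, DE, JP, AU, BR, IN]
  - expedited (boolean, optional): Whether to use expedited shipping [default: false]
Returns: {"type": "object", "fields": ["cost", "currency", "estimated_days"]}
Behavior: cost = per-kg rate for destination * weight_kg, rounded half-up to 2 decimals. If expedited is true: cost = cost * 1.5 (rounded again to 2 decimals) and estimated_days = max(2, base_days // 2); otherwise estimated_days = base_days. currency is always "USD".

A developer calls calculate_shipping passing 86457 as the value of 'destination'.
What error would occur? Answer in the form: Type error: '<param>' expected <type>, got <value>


Spec: 'destination' is declared as string; 86457 is an integer.
Type error: 'destination' expected string, got 86457


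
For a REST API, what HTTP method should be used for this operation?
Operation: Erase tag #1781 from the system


GET = read, POST = create, PUT = update/replace, DELETE = remove
This operation is a removal.
DELETE


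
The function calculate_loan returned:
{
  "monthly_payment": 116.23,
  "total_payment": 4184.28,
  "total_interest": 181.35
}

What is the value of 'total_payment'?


4184.28


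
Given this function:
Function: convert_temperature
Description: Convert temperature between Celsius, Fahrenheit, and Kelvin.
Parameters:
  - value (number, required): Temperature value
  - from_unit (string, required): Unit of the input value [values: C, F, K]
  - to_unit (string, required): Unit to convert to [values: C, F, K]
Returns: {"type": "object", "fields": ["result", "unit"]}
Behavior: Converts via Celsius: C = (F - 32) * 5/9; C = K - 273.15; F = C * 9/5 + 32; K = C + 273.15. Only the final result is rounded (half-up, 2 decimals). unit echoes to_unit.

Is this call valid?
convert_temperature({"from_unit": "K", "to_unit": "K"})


Checking required parameters...
Missing required parameter: value
Invalid - missing required parameter 'value'


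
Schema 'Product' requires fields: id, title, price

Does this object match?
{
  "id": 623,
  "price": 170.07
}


Checking required fields...
Missing: title
Invalid - missing required field 'title'


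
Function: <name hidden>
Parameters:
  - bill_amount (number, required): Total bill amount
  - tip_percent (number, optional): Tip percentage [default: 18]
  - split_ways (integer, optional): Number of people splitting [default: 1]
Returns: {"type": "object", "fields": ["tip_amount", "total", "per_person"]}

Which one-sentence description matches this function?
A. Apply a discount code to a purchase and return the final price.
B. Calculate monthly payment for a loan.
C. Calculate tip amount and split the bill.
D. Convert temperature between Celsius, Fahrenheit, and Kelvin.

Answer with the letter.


Parameters bill_amount, tip_percent, split_ways and return ["tip_amount", "total", "per_person"] fit: Calculate tip amount and split the bill.
C


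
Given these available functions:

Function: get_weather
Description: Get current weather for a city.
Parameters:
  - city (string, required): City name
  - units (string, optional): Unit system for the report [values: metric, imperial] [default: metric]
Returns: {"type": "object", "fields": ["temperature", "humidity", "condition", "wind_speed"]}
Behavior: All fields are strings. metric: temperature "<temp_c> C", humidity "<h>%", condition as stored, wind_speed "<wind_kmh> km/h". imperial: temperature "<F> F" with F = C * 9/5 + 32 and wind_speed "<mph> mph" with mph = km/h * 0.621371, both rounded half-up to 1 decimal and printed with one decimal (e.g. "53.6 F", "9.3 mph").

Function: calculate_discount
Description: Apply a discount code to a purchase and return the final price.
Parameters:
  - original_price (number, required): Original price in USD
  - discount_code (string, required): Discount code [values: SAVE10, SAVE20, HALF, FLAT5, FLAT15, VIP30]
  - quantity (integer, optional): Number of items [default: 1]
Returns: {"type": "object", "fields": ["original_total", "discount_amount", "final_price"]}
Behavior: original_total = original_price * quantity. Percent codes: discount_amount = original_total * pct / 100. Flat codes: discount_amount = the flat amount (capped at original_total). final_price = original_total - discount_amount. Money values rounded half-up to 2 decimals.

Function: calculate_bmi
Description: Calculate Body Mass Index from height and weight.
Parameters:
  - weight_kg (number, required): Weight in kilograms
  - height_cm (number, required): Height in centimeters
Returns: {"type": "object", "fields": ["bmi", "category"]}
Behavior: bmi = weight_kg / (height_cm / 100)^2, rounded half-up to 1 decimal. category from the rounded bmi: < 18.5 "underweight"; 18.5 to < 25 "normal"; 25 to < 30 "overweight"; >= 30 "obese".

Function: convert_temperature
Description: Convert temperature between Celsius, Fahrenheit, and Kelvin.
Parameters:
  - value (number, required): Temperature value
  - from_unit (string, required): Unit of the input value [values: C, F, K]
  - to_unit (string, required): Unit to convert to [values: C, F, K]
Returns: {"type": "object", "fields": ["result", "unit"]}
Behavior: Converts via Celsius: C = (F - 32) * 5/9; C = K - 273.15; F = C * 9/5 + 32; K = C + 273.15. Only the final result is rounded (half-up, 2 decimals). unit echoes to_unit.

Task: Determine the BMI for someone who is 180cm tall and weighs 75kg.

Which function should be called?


The task needs a function whose description is: Calculate Body Mass Index from height and weight.
calculate_bmi
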